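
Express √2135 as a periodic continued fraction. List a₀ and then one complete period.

[46; 4, 1, 5, 1, 4, 92]

a₀ = ⌊√2135⌋ = 46.
With m₀=0, d₀=1 and mₖ₊₁ = dₖaₖ − mₖ, dₖ₊₁ = (n − mₖ₊₁²)/dₖ, aₖ₊₁ = ⌊(a₀+mₖ₊₁)/dₖ₊₁⌋:
  k=1: m=46, d=19, a=4
  k=2: m=30, d=65, a=1
  k=3: m=35, d=14, a=5
  k=4: m=35, d=65, a=1
  k=5: m=30, d=19, a=4
  k=6: m=46, d=1, a=92
d=1 and a=2a₀=92 at k=6, so the next step gives (m, d) = (46, 19) again — its k=1 value — and the period has length 6.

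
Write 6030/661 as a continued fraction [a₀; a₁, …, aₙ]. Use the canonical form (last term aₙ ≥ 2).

[9; 8, 6, 4, 3]

6030 = 9×661 + 81
661 = 8×81 + 13
81 = 6×13 + 3
13 = 4×3 + 1
3 = 3×1 + 0  (stop)
So 6030/661 = [9; 8, 6, 4, 3].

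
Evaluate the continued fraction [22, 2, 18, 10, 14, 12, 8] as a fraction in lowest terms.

Fold from the inside: start with 8/1.
  12 + 1/8 = 97/8
  14 + 8/97 = 1366/97
  10 + 97/1366 = 13757/1366
  18 + 1366/13757 = 248992/13757
  2 + 13757/248992 = 511741/248992
  22 + 248992/511741 = 11507294/511741

11507294/511741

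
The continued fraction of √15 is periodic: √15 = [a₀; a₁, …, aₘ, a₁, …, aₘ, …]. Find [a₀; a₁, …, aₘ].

[3; 1, 6]

a₀ = ⌊√15⌋ = 3.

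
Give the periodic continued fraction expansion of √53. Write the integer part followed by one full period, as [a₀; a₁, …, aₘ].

[7; 3, 1, 1, 3, 14]

a₀ = ⌊√53⌋ = 7.
With m₀=0, d₀=1 and mₖ₊₁ = dₖaₖ − mₖ, dₖ₊₁ = (n − mₖ₊₁²)/dₖ, aₖ₊₁ = ⌊(a₀+mₖ₊₁)/dₖ₊₁⌋:
  k=1: m=7, d=4, a=3
  k=2: m=5, d=7, a=1
  k=3: m=2, d=7, a=1
  k=4: m=5, d=4, a=3
  k=5: m=7, d=1, a=14
d=1 and a=2a₀=14 at k=5, so the next step gives (m, d) = (7, 4) again — its k=1 value — and the period has length 5.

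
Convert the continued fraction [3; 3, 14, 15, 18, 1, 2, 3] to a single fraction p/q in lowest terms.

Fold from the inside: start with 3/1.
  2 + 1/3 = 7/3
  1 + 3/7 = 10/7
  18 + 7/10 = 187/10
  15 + 10/187 = 2815/187
  14 + 187/2815 = 39597/2815
  3 + 2815/39597 = 121606/39597
  3 + 39597/121606 = 404415/121606

404415/121606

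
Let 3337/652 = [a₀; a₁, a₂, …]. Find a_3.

7

3337 = 5·652 + 77   →  a_0 = 5
652 = 8·77 + 36   →  a_1 = 8
77 = 2·36 + 5   →  a_2 = 2
36 = 7·5 + 1   →  a_3 = 7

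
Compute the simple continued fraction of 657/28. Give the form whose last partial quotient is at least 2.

657 = 23×28 + 13
28 = 2×13 + 2
13 = 6×2 + 1
2 = 2×1 + 0  (stop)
So 657/28 = [23; 2, 6, 2].

[23; 2, 6, 2]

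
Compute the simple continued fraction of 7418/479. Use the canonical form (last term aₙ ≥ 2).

7418 = 15·479 + 233
479 = 2·233 + 13
233 = 17·13 + 12
13 = 1·12 + 1
12 = 12·1 + 0  (stop)
So 7418/479 = [15; 2, 17, 1, 12].

[15; 2, 17, 1, 12]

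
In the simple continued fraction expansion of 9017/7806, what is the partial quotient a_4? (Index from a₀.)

9017 = 1·7806 + 1211   →  a_0 = 1
7806 = 6·1211 + 540   →  a_1 = 6
1211 = 2·540 + 131   →  a_2 = 2
540 = 4·131 + 16   →  a_3 = 4
131 = 8·16 + 3   →  a_4 = 8

8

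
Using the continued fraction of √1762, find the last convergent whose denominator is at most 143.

√1762 = [41; 1, 40, 1, 82, …] (period length 4).
Convergents:
  p_0/q_0 = 41/1
  p_1/q_1 = 42/1
  p_2/q_2 = 1721/41
  p_3/q_3 = 1763/42
  p_4/q_4 = 146287/3485
q_3 = 42 ≤ 143 < 3485 = q_4, so the answer is 1763/42.

1763/42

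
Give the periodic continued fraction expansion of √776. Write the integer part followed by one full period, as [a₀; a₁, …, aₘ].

[27; 1, 5, 1, 54]

a₀ = ⌊√776⌋ = 27.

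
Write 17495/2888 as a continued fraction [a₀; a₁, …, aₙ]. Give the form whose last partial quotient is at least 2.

[6; 17, 3, 2, 2, 4, 2]

17495 = 6·2888 + 167
2888 = 17·167 + 49
167 = 3·49 + 20
49 = 2·20 + 9
20 = 2·9 + 2
9 = 4·2 + 1
2 = 2·1 + 0  (stop)
So 17495/2888 = [6; 17, 3, 2, 2, 4, 2].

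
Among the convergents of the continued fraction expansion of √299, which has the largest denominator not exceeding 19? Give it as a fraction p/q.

√299 = [17; 3, 2, 3, 34, …] (period length 4).
Convergents:
  p_0/q_0 = 17/1
  p_1/q_1 = 52/3
  p_2/q_2 = 121/7
  p_3/q_3 = 415/24
q_2 = 7 ≤ 19 < 24 = q_3, so the answer is 121/7.

121/7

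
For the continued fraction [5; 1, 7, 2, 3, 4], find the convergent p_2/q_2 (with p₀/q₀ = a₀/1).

Using pₖ = aₖpₖ₋₁ + pₖ₋₂, qₖ = aₖqₖ₋₁ + qₖ₋₂ (with p₋₁=1, p₋₂=0, q₋₁=0, q₋₂=1):
  k=0: a=5, p=5, q=1
  k=1: a=1, p=6, q=1
  k=2: a=7, p=47, q=8

47/8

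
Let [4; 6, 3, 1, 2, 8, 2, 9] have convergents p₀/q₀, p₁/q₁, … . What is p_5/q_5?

Using pₖ = aₖpₖ₋₁ + pₖ₋₂, qₖ = aₖqₖ₋₁ + qₖ₋₂ (with p₋₁=1, p₋₂=0, q₋₁=0, q₋₂=1):
  k=0: a=4, p=4, q=1
  k=1: a=6, p=25, q=6
  k=2: a=3, p=79, q=19
  k=3: a=1, p=104, q=25
  k=4: a=2, p=287, q=69
  k=5: a=8, p=2400, q=577

2400/577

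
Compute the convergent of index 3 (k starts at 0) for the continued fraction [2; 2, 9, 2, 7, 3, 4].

99/40

Using pₖ = aₖpₖ₋₁ + pₖ₋₂, qₖ = aₖqₖ₋₁ + qₖ₋₂ (with p₋₁=1, p₋₂=0, q₋₁=0, q₋₂=1):
  k=0: a=2, p=2, q=1
  k=1: a=2, p=5, q=2
  k=2: a=9, p=47, q=19
  k=3: a=2, p=99, q=40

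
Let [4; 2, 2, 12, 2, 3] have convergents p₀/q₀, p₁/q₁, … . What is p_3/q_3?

273/62

Using pₖ = aₖpₖ₋₁ + pₖ₋₂, qₖ = aₖqₖ₋₁ + qₖ₋₂ (with p₋₁=1, p₋₂=0, q₋₁=0, q₋₂=1):
  k=0: a=4, p=4, q=1
  k=1: a=2, p=9, q=2
  k=2: a=2, p=22, q=5
  k=3: a=12, p=273, q=62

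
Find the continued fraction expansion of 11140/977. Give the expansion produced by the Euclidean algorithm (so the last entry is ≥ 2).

[11; 2, 2, 17, 2, 1, 3]

11140 = 11×977 + 393
977 = 2×393 + 191
393 = 2×191 + 11
191 = 17×11 + 4
11 = 2×4 + 3
4 = 1×3 + 1
3 = 3×1 + 0  (stop)
So 11140/977 = [11; 2, 2, 17, 2, 1, 3].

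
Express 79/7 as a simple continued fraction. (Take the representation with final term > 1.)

79 = 11×7 + 2
7 = 3×2 + 1
2 = 2×1 + 0  (stop)
So 79/7 = [11; 3, 2].

[11; 3, 2]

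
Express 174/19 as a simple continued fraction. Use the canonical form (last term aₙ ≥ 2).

[9; 6, 3]

174 = 9·19 + 3
19 = 6·3 + 1
3 = 3·1 + 0  (stop)
So 174/19 = [9; 6, 3].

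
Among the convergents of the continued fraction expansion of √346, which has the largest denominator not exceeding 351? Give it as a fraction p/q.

3497/188

√346 = [18; 1, 1, 1, 1, 36, …] (period length 5).
Convergents:
  p_0/q_0 = 18/1
  p_1/q_1 = 19/1
  p_2/q_2 = 37/2
  p_3/q_3 = 56/3
  p_4/q_4 = 93/5
  p_5/q_5 = 3404/183
  p_6/q_6 = 3497/188
  p_7/q_7 = 6901/371
q_6 = 188 ≤ 351 < 371 = q_7, so the answer is 3497/188.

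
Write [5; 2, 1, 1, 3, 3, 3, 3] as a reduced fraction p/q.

3471/644

Using pₖ = aₖpₖ₋₁ + pₖ₋₂ and qₖ = aₖqₖ₋₁ + qₖ₋₂:
  k=0: a=5, p=5, q=1
  k=1: a=2, p=11, q=2
  k=2: a=1, p=16, q=3
  k=3: a=1, p=27, q=5
  k=4: a=3, p=97, q=18
  k=5: a=3, p=318, q=59
  k=6: a=3, p=1051, q=195
  k=7: a=3, p=3471, q=644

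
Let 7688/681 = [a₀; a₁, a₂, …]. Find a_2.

7688 = 11·681 + 197   →  a_0 = 11
681 = 3·197 + 90   →  a_1 = 3
197 = 2·90 + 17   →  a_2 = 2

2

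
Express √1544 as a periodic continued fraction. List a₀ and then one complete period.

a₀ = ⌊√1544⌋ = 39.
With m₀=0, d₀=1 and mₖ₊₁ = dₖaₖ − mₖ, dₖ₊₁ = (n − mₖ₊₁²)/dₖ, aₖ₊₁ = ⌊(a₀+mₖ₊₁)/dₖ₊₁⌋:
  k=1: m=39, d=23, a=3
  k=2: m=30, d=28, a=2
  k=3: m=26, d=31, a=2
  k=4: m=36, d=8, a=9
  k=5: m=36, d=31, a=2
  k=6: m=26, d=28, a=2
  k=7: m=30, d=23, a=3
  k=8: m=39, d=1, a=78
d=1 and a=2a₀=78 at k=8, so the next step gives (m, d) = (39, 23) again — its k=1 value — and the period has length 8.

[39; 3, 2, 2, 9, 2, 2, 3, 78]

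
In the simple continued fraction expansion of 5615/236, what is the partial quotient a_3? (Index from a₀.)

1

5615 = 23·236 + 187   →  a_0 = 23
236 = 1·187 + 49   →  a_1 = 1
187 = 3·49 + 40   →  a_2 = 3
49 = 1·40 + 9   →  a_3 = 1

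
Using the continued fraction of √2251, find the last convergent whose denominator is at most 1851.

√2251 = [47; 2, 4, 47, 4, 2, 94, …] (period length 6).
Convergents:
  p_0/q_0 = 47/1
  p_1/q_1 = 95/2
  p_2/q_2 = 427/9
  p_3/q_3 = 20164/425
  p_4/q_4 = 81083/1709
  p_5/q_5 = 182330/3843
q_4 = 1709 ≤ 1851 < 3843 = q_5, so the answer is 81083/1709.

81083/1709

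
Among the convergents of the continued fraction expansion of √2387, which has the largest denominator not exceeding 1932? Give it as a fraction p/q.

√2387 = [48; 1, 5, 1, 96, …] (period length 4).
Convergents:
  p_0/q_0 = 48/1
  p_1/q_1 = 49/1
  p_2/q_2 = 293/6
  p_3/q_3 = 342/7
  p_4/q_4 = 33125/678
  p_5/q_5 = 33467/685
  p_6/q_6 = 200460/4103
q_5 = 685 ≤ 1932 < 4103 = q_6, so the answer is 33467/685.

33467/685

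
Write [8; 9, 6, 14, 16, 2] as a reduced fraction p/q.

209353/25817

Fold from the inside: start with 2/1.
  16 + 1/2 = 33/2
  14 + 2/33 = 464/33
  6 + 33/464 = 2817/464
  9 + 464/2817 = 25817/2817
  8 + 2817/25817 = 209353/25817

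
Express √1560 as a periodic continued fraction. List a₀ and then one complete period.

[39; 2, 78]

a₀ = ⌊√1560⌋ = 39.
With m₀=0, d₀=1 and mₖ₊₁ = dₖaₖ − mₖ, dₖ₊₁ = (n − mₖ₊₁²)/dₖ, aₖ₊₁ = ⌊(a₀+mₖ₊₁)/dₖ₊₁⌋:
  k=1: m=39, d=39, a=2
  k=2: m=39, d=1, a=78
d=1 and a=2a₀=78 at k=2, so the next step gives (m, d) = (39, 39) again — its k=1 value — and the period has length 2.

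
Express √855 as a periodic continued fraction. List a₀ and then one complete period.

[29; 4, 6, 4, 58]

a₀ = ⌊√855⌋ = 29.
With m₀=0, d₀=1 and mₖ₊₁ = dₖaₖ − mₖ, dₖ₊₁ = (n − mₖ₊₁²)/dₖ, aₖ₊₁ = ⌊(a₀+mₖ₊₁)/dₖ₊₁⌋:
  k=1: m=29, d=14, a=4
  k=2: m=27, d=9, a=6
  k=3: m=27, d=14, a=4
  k=4: m=29, d=1, a=58
d=1 and a=2a₀=58 at k=4, so the next step gives (m, d) = (29, 14) again — its k=1 value — and the period has length 4.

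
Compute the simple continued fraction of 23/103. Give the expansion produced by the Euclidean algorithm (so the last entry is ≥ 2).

[0; 4, 2, 11]

23 = 0×103 + 23
103 = 4×23 + 11
23 = 2×11 + 1
11 = 11×1 + 0  (stop)
So 23/103 = [0; 4, 2, 11].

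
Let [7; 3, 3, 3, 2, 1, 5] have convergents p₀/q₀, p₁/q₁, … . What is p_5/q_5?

Using pₖ = aₖpₖ₋₁ + pₖ₋₂, qₖ = aₖqₖ₋₁ + qₖ₋₂ (with p₋₁=1, p₋₂=0, q₋₁=0, q₋₂=1):
  k=0: a=7, p=7, q=1
  k=1: a=3, p=22, q=3
  k=2: a=3, p=73, q=10
  k=3: a=3, p=241, q=33
  k=4: a=2, p=555, q=76
  k=5: a=1, p=796, q=109

796/109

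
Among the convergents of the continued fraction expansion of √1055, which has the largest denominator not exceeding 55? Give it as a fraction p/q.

1689/52

√1055 = [32; 2, 12, 2, 64, …] (period length 4).
Convergents:
  p_0/q_0 = 32/1
  p_1/q_1 = 65/2
  p_2/q_2 = 812/25
  p_3/q_3 = 1689/52
  p_4/q_4 = 108908/3353
q_3 = 52 ≤ 55 < 3353 = q_4, so the answer is 1689/52.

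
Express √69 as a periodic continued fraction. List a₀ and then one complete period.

[8; 3, 3, 1, 4, 1, 3, 3, 16]

a₀ = ⌊√69⌋ = 8.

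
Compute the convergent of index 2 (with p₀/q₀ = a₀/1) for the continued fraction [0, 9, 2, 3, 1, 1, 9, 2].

2/19

Using pₖ = aₖpₖ₋₁ + pₖ₋₂, qₖ = aₖqₖ₋₁ + qₖ₋₂ (with p₋₁=1, p₋₂=0, q₋₁=0, q₋₂=1):
  k=0: a=0, p=0, q=1
  k=1: a=9, p=1, q=9
  k=2: a=2, p=2, q=19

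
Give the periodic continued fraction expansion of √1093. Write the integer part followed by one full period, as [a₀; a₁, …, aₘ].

[33; 16, 1, 1, 16, 66]

a₀ = ⌊√1093⌋ = 33.
With m₀=0, d₀=1 and mₖ₊₁ = dₖaₖ − mₖ, dₖ₊₁ = (n − mₖ₊₁²)/dₖ, aₖ₊₁ = ⌊(a₀+mₖ₊₁)/dₖ₊₁⌋:
  k=1: m=33, d=4, a=16
  k=2: m=31, d=33, a=1
  k=3: m=2, d=33, a=1
  k=4: m=31, d=4, a=16
  k=5: m=33, d=1, a=66
d=1 and a=2a₀=66 at k=5, so the next step gives (m, d) = (33, 4) again — its k=1 value — and the period has length 5.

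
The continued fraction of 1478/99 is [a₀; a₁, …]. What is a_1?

1478 = 14·99 + 92   →  a_0 = 14
99 = 1·92 + 7   →  a_1 = 1

1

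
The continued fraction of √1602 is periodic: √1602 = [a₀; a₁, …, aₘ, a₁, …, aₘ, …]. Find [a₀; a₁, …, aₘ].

[40; 40, 80]

a₀ = ⌊√1602⌋ = 40.
With m₀=0, d₀=1 and mₖ₊₁ = dₖaₖ − mₖ, dₖ₊₁ = (n − mₖ₊₁²)/dₖ, aₖ₊₁ = ⌊(a₀+mₖ₊₁)/dₖ₊₁⌋:
  k=1: m=40, d=2, a=40
  k=2: m=40, d=1, a=80
d=1 and a=2a₀=80 at k=2, so the next step gives (m, d) = (40, 2) again — its k=1 value — and the period has length 2.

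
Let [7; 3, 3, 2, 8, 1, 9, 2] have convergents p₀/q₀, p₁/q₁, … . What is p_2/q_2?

73/10

Using pₖ = aₖpₖ₋₁ + pₖ₋₂, qₖ = aₖqₖ₋₁ + qₖ₋₂ (with p₋₁=1, p₋₂=0, q₋₁=0, q₋₂=1):
  k=0: a=7, p=7, q=1
  k=1: a=3, p=22, q=3
  k=2: a=3, p=73, q=10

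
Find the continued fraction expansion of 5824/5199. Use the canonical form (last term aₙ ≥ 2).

5824 = 1*5199 + 625
5199 = 8*625 + 199
625 = 3*199 + 28
199 = 7*28 + 3
28 = 9*3 + 1
3 = 3*1 + 0  (stop)
So 5824/5199 = [1; 8, 3, 7, 9, 3].

[1; 8, 3, 7, 9, 3]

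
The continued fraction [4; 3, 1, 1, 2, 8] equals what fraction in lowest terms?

646/151

Fold from the inside: start with 8/1.
  2 + 1/8 = 17/8
  1 + 8/17 = 25/17
  1 + 17/25 = 42/25
  3 + 25/42 = 151/42
  4 + 42/151 = 646/151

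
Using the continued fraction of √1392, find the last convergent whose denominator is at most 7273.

116443/3121

√1392 = [37; 3, 4, 3, 74, …] (period length 4).
Convergents:
  p_0/q_0 = 37/1
  p_1/q_1 = 112/3
  p_2/q_2 = 485/13
  p_3/q_3 = 1567/42
  p_4/q_4 = 116443/3121
  p_5/q_5 = 350896/9405
q_4 = 3121 ≤ 7273 < 9405 = q_5, so the answer is 116443/3121.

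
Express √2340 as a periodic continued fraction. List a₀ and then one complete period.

a₀ = ⌊√2340⌋ = 48.
With m₀=0, d₀=1 and mₖ₊₁ = dₖaₖ − mₖ, dₖ₊₁ = (n − mₖ₊₁²)/dₖ, aₖ₊₁ = ⌊(a₀+mₖ₊₁)/dₖ₊₁⌋:
  k=1: m=48, d=36, a=2
  k=2: m=24, d=49, a=1
  k=3: m=25, d=35, a=2
  k=4: m=45, d=9, a=10
  k=5: m=45, d=35, a=2
  k=6: m=25, d=49, a=1
  k=7: m=24, d=36, a=2
  k=8: m=48, d=1, a=96
d=1 and a=2a₀=96 at k=8, so the next step gives (m, d) = (48, 36) again — its k=1 value — and the period has length 8.

[48; 2, 1, 2, 10, 2, 1, 2, 96]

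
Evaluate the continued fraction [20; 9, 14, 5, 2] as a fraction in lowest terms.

Fold from the inside: start with 2/1.
  5 + 1/2 = 11/2
  14 + 2/11 = 156/11
  9 + 11/156 = 1415/156
  20 + 156/1415 = 28456/1415

28456/1415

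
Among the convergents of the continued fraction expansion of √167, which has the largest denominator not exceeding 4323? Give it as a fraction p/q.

√167 = [12; 1, 11, 1, 24, …] (period length 4).
Convergents:
  p_0/q_0 = 12/1
  p_1/q_1 = 13/1
  p_2/q_2 = 155/12
  p_3/q_3 = 168/13
  p_4/q_4 = 4187/324
  p_5/q_5 = 4355/337
  p_6/q_6 = 52092/4031
  p_7/q_7 = 56447/4368
q_6 = 4031 ≤ 4323 < 4368 = q_7, so the answer is 52092/4031.

52092/4031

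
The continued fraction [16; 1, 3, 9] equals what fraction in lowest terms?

620/37

Using pₖ = aₖpₖ₋₁ + pₖ₋₂ and qₖ = aₖqₖ₋₁ + qₖ₋₂:
  k=0: a=16, p=16, q=1
  k=1: a=1, p=17, q=1
  k=2: a=3, p=67, q=4
  k=3: a=9, p=620, q=37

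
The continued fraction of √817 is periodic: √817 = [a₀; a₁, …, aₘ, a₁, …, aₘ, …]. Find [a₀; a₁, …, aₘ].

[28; 1, 1, 2, 1, 1, 56]

a₀ = ⌊√817⌋ = 28.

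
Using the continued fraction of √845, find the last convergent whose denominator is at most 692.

12238/421

√845 = [29; 14, 1, 1, 14, 58, …] (period length 5).
Convergents:
  p_0/q_0 = 29/1
  p_1/q_1 = 407/14
  p_2/q_2 = 436/15
  p_3/q_3 = 843/29
  p_4/q_4 = 12238/421
  p_5/q_5 = 710647/24447
q_4 = 421 ≤ 692 < 24447 = q_5, so the answer is 12238/421.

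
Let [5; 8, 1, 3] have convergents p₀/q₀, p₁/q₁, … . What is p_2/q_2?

Using pₖ = aₖpₖ₋₁ + pₖ₋₂, qₖ = aₖqₖ₋₁ + qₖ₋₂ (with p₋₁=1, p₋₂=0, q₋₁=0, q₋₂=1):
  k=0: a=5, p=5, q=1
  k=1: a=8, p=41, q=8
  k=2: a=1, p=46, q=9

46/9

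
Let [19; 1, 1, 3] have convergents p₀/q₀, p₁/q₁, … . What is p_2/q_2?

Using pₖ = aₖpₖ₋₁ + pₖ₋₂, qₖ = aₖqₖ₋₁ + qₖ₋₂ (with p₋₁=1, p₋₂=0, q₋₁=0, q₋₂=1):
  k=0: a=19, p=19, q=1
  k=1: a=1, p=20, q=1
  k=2: a=1, p=39, q=2

39/2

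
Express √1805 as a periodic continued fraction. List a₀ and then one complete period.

[42; 2, 16, 2, 84]

a₀ = ⌊√1805⌋ = 42.
With m₀=0, d₀=1 and mₖ₊₁ = dₖaₖ − mₖ, dₖ₊₁ = (n − mₖ₊₁²)/dₖ, aₖ₊₁ = ⌊(a₀+mₖ₊₁)/dₖ₊₁⌋:
  k=1: m=42, d=41, a=2
  k=2: m=40, d=5, a=16
  k=3: m=40, d=41, a=2
  k=4: m=42, d=1, a=84
d=1 and a=2a₀=84 at k=4, so the next step gives (m, d) = (42, 41) again — its k=1 value — and the period has length 4.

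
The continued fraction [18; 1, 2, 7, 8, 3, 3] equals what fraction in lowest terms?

Fold from the inside: start with 3/1.
  3 + 1/3 = 10/3
  8 + 3/10 = 83/10
  7 + 10/83 = 591/83
  2 + 83/591 = 1265/591
  1 + 591/1265 = 1856/1265
  18 + 1265/1856 = 34673/1856

34673/1856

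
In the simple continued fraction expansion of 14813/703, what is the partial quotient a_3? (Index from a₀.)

14813 = 21·703 + 50   →  a_0 = 21
703 = 14·50 + 3   →  a_1 = 14
50 = 16·3 + 2   →  a_2 = 16
3 = 1·2 + 1   →  a_3 = 1

1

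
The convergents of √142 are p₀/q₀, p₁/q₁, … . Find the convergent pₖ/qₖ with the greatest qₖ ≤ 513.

√142 = [11; 1, 10, 1, 22, …] (period length 4).
Convergents:
  p_0/q_0 = 11/1
  p_1/q_1 = 12/1
  p_2/q_2 = 131/11
  p_3/q_3 = 143/12
  p_4/q_4 = 3277/275
  p_5/q_5 = 3420/287
  p_6/q_6 = 37477/3145
q_5 = 287 ≤ 513 < 3145 = q_6, so the answer is 3420/287.

3420/287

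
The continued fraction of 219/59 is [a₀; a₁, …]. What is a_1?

219 = 3·59 + 42   →  a_0 = 3
59 = 1·42 + 17   →  a_1 = 1

1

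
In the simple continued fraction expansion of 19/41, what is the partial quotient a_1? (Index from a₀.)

2

19 = 0·41 + 19   →  a_0 = 0
41 = 2·19 + 3   →  a_1 = 2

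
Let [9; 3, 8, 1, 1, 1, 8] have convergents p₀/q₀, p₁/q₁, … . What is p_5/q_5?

Using pₖ = aₖpₖ₋₁ + pₖ₋₂, qₖ = aₖqₖ₋₁ + qₖ₋₂ (with p₋₁=1, p₋₂=0, q₋₁=0, q₋₂=1):
  k=0: a=9, p=9, q=1
  k=1: a=3, p=28, q=3
  k=2: a=8, p=233, q=25
  k=3: a=1, p=261, q=28
  k=4: a=1, p=494, q=53
  k=5: a=1, p=755, q=81

755/81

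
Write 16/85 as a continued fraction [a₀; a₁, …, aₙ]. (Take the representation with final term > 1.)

16 = 0*85 + 16
85 = 5*16 + 5
16 = 3*5 + 1
5 = 5*1 + 0  (stop)
So 16/85 = [0; 5, 3, 5].

[0; 5, 3, 5]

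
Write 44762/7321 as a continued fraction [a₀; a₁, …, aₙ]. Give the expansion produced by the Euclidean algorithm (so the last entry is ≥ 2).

[6; 8, 1, 3, 8, 2, 5, 2]

44762 = 6*7321 + 836
7321 = 8*836 + 633
836 = 1*633 + 203
633 = 3*203 + 24
203 = 8*24 + 11
24 = 2*11 + 2
11 = 5*2 + 1
2 = 2*1 + 0  (stop)
So 44762/7321 = [6; 8, 1, 3, 8, 2, 5, 2].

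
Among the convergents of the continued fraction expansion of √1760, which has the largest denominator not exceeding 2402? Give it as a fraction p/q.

√1760 = [41; 1, 19, 1, 82, …] (period length 4).
Convergents:
  p_0/q_0 = 41/1
  p_1/q_1 = 42/1
  p_2/q_2 = 839/20
  p_3/q_3 = 881/21
  p_4/q_4 = 73081/1742
  p_5/q_5 = 73962/1763
  p_6/q_6 = 1478359/35239
q_5 = 1763 ≤ 2402 < 35239 = q_6, so the answer is 73962/1763.

73962/1763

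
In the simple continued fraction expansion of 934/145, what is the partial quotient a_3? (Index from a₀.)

1

934 = 6·145 + 64   →  a_0 = 6
145 = 2·64 + 17   →  a_1 = 2
64 = 3·17 + 13   →  a_2 = 3
17 = 1·13 + 4   →  a_3 = 1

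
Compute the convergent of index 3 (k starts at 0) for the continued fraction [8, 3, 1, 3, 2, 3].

124/15

Using pₖ = aₖpₖ₋₁ + pₖ₋₂, qₖ = aₖqₖ₋₁ + qₖ₋₂ (with p₋₁=1, p₋₂=0, q₋₁=0, q₋₂=1):
  k=0: a=8, p=8, q=1
  k=1: a=3, p=25, q=3
  k=2: a=1, p=33, q=4
  k=3: a=3, p=124, q=15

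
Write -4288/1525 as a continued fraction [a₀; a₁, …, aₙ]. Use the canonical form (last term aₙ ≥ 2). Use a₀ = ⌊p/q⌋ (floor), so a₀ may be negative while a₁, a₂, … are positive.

[-3; 5, 3, 5, 3, 2, 2]

-4288 = -3×1525 + 287
1525 = 5×287 + 90
287 = 3×90 + 17
90 = 5×17 + 5
17 = 3×5 + 2
5 = 2×2 + 1
2 = 2×1 + 0  (stop)
So -4288/1525 = [-3; 5, 3, 5, 3, 2, 2].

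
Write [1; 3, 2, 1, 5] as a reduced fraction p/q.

Using pₖ = aₖpₖ₋₁ + pₖ₋₂ and qₖ = aₖqₖ₋₁ + qₖ₋₂:
  k=0: a=1, p=1, q=1
  k=1: a=3, p=4, q=3
  k=2: a=2, p=9, q=7
  k=3: a=1, p=13, q=10
  k=4: a=5, p=74, q=57

74/57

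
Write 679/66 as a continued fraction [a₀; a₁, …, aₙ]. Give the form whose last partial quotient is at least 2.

[10; 3, 2, 9]

679 = 10×66 + 19
66 = 3×19 + 9
19 = 2×9 + 1
9 = 9×1 + 0  (stop)
So 679/66 = [10; 3, 2, 9].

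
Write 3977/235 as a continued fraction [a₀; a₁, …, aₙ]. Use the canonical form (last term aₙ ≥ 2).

[16; 1, 12, 18]

3977 = 16*235 + 217
235 = 1*217 + 18
217 = 12*18 + 1
18 = 18*1 + 0  (stop)
So 3977/235 = [16; 1, 12, 18].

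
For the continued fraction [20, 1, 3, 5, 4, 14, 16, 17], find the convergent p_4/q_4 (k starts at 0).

Using pₖ = aₖpₖ₋₁ + pₖ₋₂, qₖ = aₖqₖ₋₁ + qₖ₋₂ (with p₋₁=1, p₋₂=0, q₋₁=0, q₋₂=1):
  k=0: a=20, p=20, q=1
  k=1: a=1, p=21, q=1
  k=2: a=3, p=83, q=4
  k=3: a=5, p=436, q=21
  k=4: a=4, p=1827, q=88

1827/88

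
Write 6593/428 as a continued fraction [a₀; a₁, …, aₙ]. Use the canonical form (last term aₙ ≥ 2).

[15; 2, 2, 9, 9]

6593 = 15·428 + 173
428 = 2·173 + 82
173 = 2·82 + 9
82 = 9·9 + 1
9 = 9·1 + 0  (stop)
So 6593/428 = [15; 2, 2, 9, 9].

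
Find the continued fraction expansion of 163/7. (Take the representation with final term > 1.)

163 = 23*7 + 2
7 = 3*2 + 1
2 = 2*1 + 0  (stop)
So 163/7 = [23; 3, 2].

[23; 3, 2]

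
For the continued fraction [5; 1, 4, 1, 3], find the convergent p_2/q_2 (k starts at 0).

Using pₖ = aₖpₖ₋₁ + pₖ₋₂, qₖ = aₖqₖ₋₁ + qₖ₋₂ (with p₋₁=1, p₋₂=0, q₋₁=0, q₋₂=1):
  k=0: a=5, p=5, q=1
  k=1: a=1, p=6, q=1
  k=2: a=4, p=29, q=5

29/5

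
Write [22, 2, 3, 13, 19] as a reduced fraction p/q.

Using pₖ = aₖpₖ₋₁ + pₖ₋₂ and qₖ = aₖqₖ₋₁ + qₖ₋₂:
  k=0: a=22, p=22, q=1
  k=1: a=2, p=45, q=2
  k=2: a=3, p=157, q=7
  k=3: a=13, p=2086, q=93
  k=4: a=19, p=39791, q=1774

39791/1774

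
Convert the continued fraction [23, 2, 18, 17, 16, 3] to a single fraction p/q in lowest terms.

728787/31030

Fold from the inside: start with 3/1.
  16 + 1/3 = 49/3
  17 + 3/49 = 836/49
  18 + 49/836 = 15097/836
  2 + 836/15097 = 31030/15097
  23 + 15097/31030 = 728787/31030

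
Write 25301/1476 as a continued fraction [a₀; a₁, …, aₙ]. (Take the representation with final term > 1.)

[17; 7, 16, 13]

25301 = 17*1476 + 209
1476 = 7*209 + 13
209 = 16*13 + 1
13 = 13*1 + 0  (stop)
So 25301/1476 = [17; 7, 16, 13].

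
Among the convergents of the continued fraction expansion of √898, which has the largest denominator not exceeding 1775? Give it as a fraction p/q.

53011/1769

√898 = [29; 1, 28, 1, 58, …] (period length 4).
Convergents:
  p_0/q_0 = 29/1
  p_1/q_1 = 30/1
  p_2/q_2 = 869/29
  p_3/q_3 = 899/30
  p_4/q_4 = 53011/1769
  p_5/q_5 = 53910/1799
q_4 = 1769 ≤ 1775 < 1799 = q_5, so the answer is 53011/1769.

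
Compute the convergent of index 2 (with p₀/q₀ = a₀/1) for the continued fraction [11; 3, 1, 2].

Using pₖ = aₖpₖ₋₁ + pₖ₋₂, qₖ = aₖqₖ₋₁ + qₖ₋₂ (with p₋₁=1, p₋₂=0, q₋₁=0, q₋₂=1):
  k=0: a=11, p=11, q=1
  k=1: a=3, p=34, q=3
  k=2: a=1, p=45, q=4

45/4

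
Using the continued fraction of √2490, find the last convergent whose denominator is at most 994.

√2490 = [49; 1, 8, 1, 98, …] (period length 4).
Convergents:
  p_0/q_0 = 49/1
  p_1/q_1 = 50/1
  p_2/q_2 = 449/9
  p_3/q_3 = 499/10
  p_4/q_4 = 49351/989
  p_5/q_5 = 49850/999
q_4 = 989 ≤ 994 < 999 = q_5, so the answer is 49351/989.

49351/989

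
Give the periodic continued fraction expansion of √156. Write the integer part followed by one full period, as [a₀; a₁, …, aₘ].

a₀ = ⌊√156⌋ = 12.
With m₀=0, d₀=1 and mₖ₊₁ = dₖaₖ − mₖ, dₖ₊₁ = (n − mₖ₊₁²)/dₖ, aₖ₊₁ = ⌊(a₀+mₖ₊₁)/dₖ₊₁⌋:
  k=1: m=12, d=12, a=2
  k=2: m=12, d=1, a=24
d=1 and a=2a₀=24 at k=2, so the next step gives (m, d) = (12, 12) again — its k=1 value — and the period has length 2.

[12; 2, 24]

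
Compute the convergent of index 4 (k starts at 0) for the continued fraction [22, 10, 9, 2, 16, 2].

69899/3163

Using pₖ = aₖpₖ₋₁ + pₖ₋₂, qₖ = aₖqₖ₋₁ + qₖ₋₂ (with p₋₁=1, p₋₂=0, q₋₁=0, q₋₂=1):
  k=0: a=22, p=22, q=1
  k=1: a=10, p=221, q=10
  k=2: a=9, p=2011, q=91
  k=3: a=2, p=4243, q=192
  k=4: a=16, p=69899, q=3163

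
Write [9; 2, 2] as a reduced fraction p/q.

47/5

Using pₖ = aₖpₖ₋₁ + pₖ₋₂ and qₖ = aₖqₖ₋₁ + qₖ₋₂:
  k=0: a=9, p=9, q=1
  k=1: a=2, p=19, q=2
  k=2: a=2, p=47, q=5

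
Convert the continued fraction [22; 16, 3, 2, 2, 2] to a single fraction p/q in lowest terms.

14737/668

Fold from the inside: start with 2/1.
  2 + 1/2 = 5/2
  2 + 2/5 = 12/5
  3 + 5/12 = 41/12
  16 + 12/41 = 668/41
  22 + 41/668 = 14737/668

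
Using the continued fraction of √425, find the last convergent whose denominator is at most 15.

√425 = [20; 1, 1, 1, 1, 1, 1, 40, …] (period length 7).
Convergents:
  p_0/q_0 = 20/1
  p_1/q_1 = 21/1
  p_2/q_2 = 41/2
  p_3/q_3 = 62/3
  p_4/q_4 = 103/5
  p_5/q_5 = 165/8
  p_6/q_6 = 268/13
  p_7/q_7 = 10885/528
q_6 = 13 ≤ 15 < 528 = q_7, so the answer is 268/13.

268/13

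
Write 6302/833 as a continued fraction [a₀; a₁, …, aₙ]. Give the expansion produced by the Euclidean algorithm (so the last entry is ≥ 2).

[7; 1, 1, 3, 3, 8, 1, 3]

6302 = 7·833 + 471
833 = 1·471 + 362
471 = 1·362 + 109
362 = 3·109 + 35
109 = 3·35 + 4
35 = 8·4 + 3
4 = 1·3 + 1
3 = 3·1 + 0  (stop)
So 6302/833 = [7; 1, 1, 3, 3, 8, 1, 3].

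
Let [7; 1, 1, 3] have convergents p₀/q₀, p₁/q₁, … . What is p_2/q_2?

15/2

Using pₖ = aₖpₖ₋₁ + pₖ₋₂, qₖ = aₖqₖ₋₁ + qₖ₋₂ (with p₋₁=1, p₋₂=0, q₋₁=0, q₋₂=1):
  k=0: a=7, p=7, q=1
  k=1: a=1, p=8, q=1
  k=2: a=1, p=15, q=2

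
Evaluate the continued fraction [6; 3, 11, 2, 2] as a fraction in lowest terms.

Using pₖ = aₖpₖ₋₁ + pₖ₋₂ and qₖ = aₖqₖ₋₁ + qₖ₋₂:
  k=0: a=6, p=6, q=1
  k=1: a=3, p=19, q=3
  k=2: a=11, p=215, q=34
  k=3: a=2, p=449, q=71
  k=4: a=2, p=1113, q=176

1113/176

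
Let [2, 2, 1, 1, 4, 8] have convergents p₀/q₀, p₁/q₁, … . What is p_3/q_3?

Using pₖ = aₖpₖ₋₁ + pₖ₋₂, qₖ = aₖqₖ₋₁ + qₖ₋₂ (with p₋₁=1, p₋₂=0, q₋₁=0, q₋₂=1):
  k=0: a=2, p=2, q=1
  k=1: a=2, p=5, q=2
  k=2: a=1, p=7, q=3
  k=3: a=1, p=12, q=5

12/5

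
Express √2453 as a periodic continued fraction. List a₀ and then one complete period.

a₀ = ⌊√2453⌋ = 49.
With m₀=0, d₀=1 and mₖ₊₁ = dₖaₖ − mₖ, dₖ₊₁ = (n − mₖ₊₁²)/dₖ, aₖ₊₁ = ⌊(a₀+mₖ₊₁)/dₖ₊₁⌋:
  k=1: m=49, d=52, a=1
  k=2: m=3, d=47, a=1
  k=3: m=44, d=11, a=8
  k=4: m=44, d=47, a=1
  k=5: m=3, d=52, a=1
  k=6: m=49, d=1, a=98
d=1 and a=2a₀=98 at k=6, so the next step gives (m, d) = (49, 52) again — its k=1 value — and the period has length 6.

[49; 1, 1, 8, 1, 1, 98]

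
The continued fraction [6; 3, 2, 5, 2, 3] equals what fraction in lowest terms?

1805/287

Using pₖ = aₖpₖ₋₁ + pₖ₋₂ and qₖ = aₖqₖ₋₁ + qₖ₋₂:
  k=0: a=6, p=6, q=1
  k=1: a=3, p=19, q=3
  k=2: a=2, p=44, q=7
  k=3: a=5, p=239, q=38
  k=4: a=2, p=522, q=83
  k=5: a=3, p=1805, q=287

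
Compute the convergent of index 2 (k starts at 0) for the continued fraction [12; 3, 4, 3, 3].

160/13

Using pₖ = aₖpₖ₋₁ + pₖ₋₂, qₖ = aₖqₖ₋₁ + qₖ₋₂ (with p₋₁=1, p₋₂=0, q₋₁=0, q₋₂=1):
  k=0: a=12, p=12, q=1
  k=1: a=3, p=37, q=3
  k=2: a=4, p=160, q=13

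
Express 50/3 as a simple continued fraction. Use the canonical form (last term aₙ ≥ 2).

[16; 1, 2]

50 = 16·3 + 2
3 = 1·2 + 1
2 = 2·1 + 0  (stop)
So 50/3 = [16; 1, 2].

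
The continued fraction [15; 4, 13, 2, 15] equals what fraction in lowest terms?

25963/1703

Fold from the inside: start with 15/1.
  2 + 1/15 = 31/15
  13 + 15/31 = 418/31
  4 + 31/418 = 1703/418
  15 + 418/1703 = 25963/1703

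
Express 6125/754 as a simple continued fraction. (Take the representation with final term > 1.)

[8; 8, 9, 3, 3]

6125 = 8·754 + 93
754 = 8·93 + 10
93 = 9·10 + 3
10 = 3·3 + 1
3 = 3·1 + 0  (stop)
So 6125/754 = [8; 8, 9, 3, 3].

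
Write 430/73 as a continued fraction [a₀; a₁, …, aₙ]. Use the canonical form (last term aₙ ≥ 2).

[5; 1, 8, 8]

430 = 5·73 + 65
73 = 1·65 + 8
65 = 8·8 + 1
8 = 8·1 + 0  (stop)
So 430/73 = [5; 1, 8, 8].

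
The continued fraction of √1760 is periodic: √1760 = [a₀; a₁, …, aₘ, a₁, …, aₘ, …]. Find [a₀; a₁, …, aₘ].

a₀ = ⌊√1760⌋ = 41.
With m₀=0, d₀=1 and mₖ₊₁ = dₖaₖ − mₖ, dₖ₊₁ = (n − mₖ₊₁²)/dₖ, aₖ₊₁ = ⌊(a₀+mₖ₊₁)/dₖ₊₁⌋:
  k=1: m=41, d=79, a=1
  k=2: m=38, d=4, a=19
  k=3: m=38, d=79, a=1
  k=4: m=41, d=1, a=82
d=1 and a=2a₀=82 at k=4, so the next step gives (m, d) = (41, 79) again — its k=1 value — and the period has length 4.

[41; 1, 19, 1, 82]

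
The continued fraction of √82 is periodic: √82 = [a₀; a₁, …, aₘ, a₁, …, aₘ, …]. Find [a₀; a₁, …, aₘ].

a₀ = ⌊√82⌋ = 9.

[9; 18]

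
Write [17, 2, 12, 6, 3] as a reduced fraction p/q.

8408/481

Using pₖ = aₖpₖ₋₁ + pₖ₋₂ and qₖ = aₖqₖ₋₁ + qₖ₋₂:
  k=0: a=17, p=17, q=1
  k=1: a=2, p=35, q=2
  k=2: a=12, p=437, q=25
  k=3: a=6, p=2657, q=152
  k=4: a=3, p=8408, q=481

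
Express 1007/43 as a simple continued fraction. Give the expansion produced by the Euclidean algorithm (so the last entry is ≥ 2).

[23; 2, 2, 1, 1, 3]

1007 = 23·43 + 18
43 = 2·18 + 7
18 = 2·7 + 4
7 = 1·4 + 3
4 = 1·3 + 1
3 = 3·1 + 0  (stop)
So 1007/43 = [23; 2, 2, 1, 1, 3].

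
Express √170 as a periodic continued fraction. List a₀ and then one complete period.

[13; 26]

a₀ = ⌊√170⌋ = 13.
With m₀=0, d₀=1 and mₖ₊₁ = dₖaₖ − mₖ, dₖ₊₁ = (n − mₖ₊₁²)/dₖ, aₖ₊₁ = ⌊(a₀+mₖ₊₁)/dₖ₊₁⌋:
  k=1: m=13, d=1, a=26
d=1 and a=2a₀=26 at k=1, so the next step gives (m, d) = (13, 1) again — its k=1 value — and the period has length 1.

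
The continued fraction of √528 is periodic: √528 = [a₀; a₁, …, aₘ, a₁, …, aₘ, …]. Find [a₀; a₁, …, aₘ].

[22; 1, 44]

a₀ = ⌊√528⌋ = 22.
With m₀=0, d₀=1 and mₖ₊₁ = dₖaₖ − mₖ, dₖ₊₁ = (n − mₖ₊₁²)/dₖ, aₖ₊₁ = ⌊(a₀+mₖ₊₁)/dₖ₊₁⌋:
  k=1: m=22, d=44, a=1
  k=2: m=22, d=1, a=44
d=1 and a=2a₀=44 at k=2, so the next step gives (m, d) = (22, 44) again — its k=1 value — and the period has length 2.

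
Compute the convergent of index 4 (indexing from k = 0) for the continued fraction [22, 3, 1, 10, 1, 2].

Using pₖ = aₖpₖ₋₁ + pₖ₋₂, qₖ = aₖqₖ₋₁ + qₖ₋₂ (with p₋₁=1, p₋₂=0, q₋₁=0, q₋₂=1):
  k=0: a=22, p=22, q=1
  k=1: a=3, p=67, q=3
  k=2: a=1, p=89, q=4
  k=3: a=10, p=957, q=43
  k=4: a=1, p=1046, q=47

1046/47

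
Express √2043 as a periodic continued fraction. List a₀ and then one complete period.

a₀ = ⌊√2043⌋ = 45.
With m₀=0, d₀=1 and mₖ₊₁ = dₖaₖ − mₖ, dₖ₊₁ = (n − mₖ₊₁²)/dₖ, aₖ₊₁ = ⌊(a₀+mₖ₊₁)/dₖ₊₁⌋:
  k=1: m=45, d=18, a=5
  k=2: m=45, d=1, a=90
d=1 and a=2a₀=90 at k=2, so the next step gives (m, d) = (45, 18) again — its k=1 value — and the period has length 2.

[45; 5, 90]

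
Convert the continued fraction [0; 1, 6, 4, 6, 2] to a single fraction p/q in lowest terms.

337/391

Fold from the inside: start with 2/1.
  6 + 1/2 = 13/2
  4 + 2/13 = 54/13
  6 + 13/54 = 337/54
  1 + 54/337 = 391/337
  0 + 337/391 = 337/391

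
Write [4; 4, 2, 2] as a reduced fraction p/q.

93/22

Using pₖ = aₖpₖ₋₁ + pₖ₋₂ and qₖ = aₖqₖ₋₁ + qₖ₋₂:
  k=0: a=4, p=4, q=1
  k=1: a=4, p=17, q=4
  k=2: a=2, p=38, q=9
  k=3: a=2, p=93, q=22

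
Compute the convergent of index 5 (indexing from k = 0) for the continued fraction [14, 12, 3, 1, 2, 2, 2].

4492/319

Using pₖ = aₖpₖ₋₁ + pₖ₋₂, qₖ = aₖqₖ₋₁ + qₖ₋₂ (with p₋₁=1, p₋₂=0, q₋₁=0, q₋₂=1):
  k=0: a=14, p=14, q=1
  k=1: a=12, p=169, q=12
  k=2: a=3, p=521, q=37
  k=3: a=1, p=690, q=49
  k=4: a=2, p=1901, q=135
  k=5: a=2, p=4492, q=319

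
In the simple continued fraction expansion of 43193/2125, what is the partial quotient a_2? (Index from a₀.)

15

43193 = 20·2125 + 693   →  a_0 = 20
2125 = 3·693 + 46   →  a_1 = 3
693 = 15·46 + 3   →  a_2 = 15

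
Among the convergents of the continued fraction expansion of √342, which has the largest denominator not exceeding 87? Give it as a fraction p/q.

√342 = [18; 2, 36, …] (period length 2).
Convergents:
  p_0/q_0 = 18/1
  p_1/q_1 = 37/2
  p_2/q_2 = 1350/73
  p_3/q_3 = 2737/148
q_2 = 73 ≤ 87 < 148 = q_3, so the answer is 1350/73.

1350/73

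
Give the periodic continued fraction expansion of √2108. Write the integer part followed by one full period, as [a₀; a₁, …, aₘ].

a₀ = ⌊√2108⌋ = 45.

[45; 1, 10, 2, 22, 2, 10, 1, 90]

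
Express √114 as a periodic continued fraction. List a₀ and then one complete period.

a₀ = ⌊√114⌋ = 10.
With m₀=0, d₀=1 and mₖ₊₁ = dₖaₖ − mₖ, dₖ₊₁ = (n − mₖ₊₁²)/dₖ, aₖ₊₁ = ⌊(a₀+mₖ₊₁)/dₖ₊₁⌋:
  k=1: m=10, d=14, a=1
  k=2: m=4, d=7, a=2
  k=3: m=10, d=2, a=10
  k=4: m=10, d=7, a=2
  k=5: m=4, d=14, a=1
  k=6: m=10, d=1, a=20
d=1 and a=2a₀=20 at k=6, so the next step gives (m, d) = (10, 14) again — its k=1 value — and the period has length 6.

[10; 1, 2, 10, 2, 1, 20]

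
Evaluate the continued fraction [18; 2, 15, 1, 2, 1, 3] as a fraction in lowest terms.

Using pₖ = aₖpₖ₋₁ + pₖ₋₂ and qₖ = aₖqₖ₋₁ + qₖ₋₂:
  k=0: a=18, p=18, q=1
  k=1: a=2, p=37, q=2
  k=2: a=15, p=573, q=31
  k=3: a=1, p=610, q=33
  k=4: a=2, p=1793, q=97
  k=5: a=1, p=2403, q=130
  k=6: a=3, p=9002, q=487

9002/487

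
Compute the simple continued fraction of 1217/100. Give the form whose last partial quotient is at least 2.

1217 = 12*100 + 17
100 = 5*17 + 15
17 = 1*15 + 2
15 = 7*2 + 1
2 = 2*1 + 0  (stop)
So 1217/100 = [12; 5, 1, 7, 2].

[12; 5, 1, 7, 2]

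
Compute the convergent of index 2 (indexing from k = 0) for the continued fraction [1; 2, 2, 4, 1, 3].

7/5

Using pₖ = aₖpₖ₋₁ + pₖ₋₂, qₖ = aₖqₖ₋₁ + qₖ₋₂ (with p₋₁=1, p₋₂=0, q₋₁=0, q₋₂=1):
  k=0: a=1, p=1, q=1
  k=1: a=2, p=3, q=2
  k=2: a=2, p=7, q=5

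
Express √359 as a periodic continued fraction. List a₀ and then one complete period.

a₀ = ⌊√359⌋ = 18.

[18; 1, 17, 1, 36]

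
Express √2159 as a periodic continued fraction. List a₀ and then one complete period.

a₀ = ⌊√2159⌋ = 46.
With m₀=0, d₀=1 and mₖ₊₁ = dₖaₖ − mₖ, dₖ₊₁ = (n − mₖ₊₁²)/dₖ, aₖ₊₁ = ⌊(a₀+mₖ₊₁)/dₖ₊₁⌋:
  k=1: m=46, d=43, a=2
  k=2: m=40, d=13, a=6
  k=3: m=38, d=55, a=1
  k=4: m=17, d=34, a=1
  k=5: m=17, d=55, a=1
  k=6: m=38, d=13, a=6
  k=7: m=40, d=43, a=2
  k=8: m=46, d=1, a=92
d=1 and a=2a₀=92 at k=8, so the next step gives (m, d) = (46, 43) again — its k=1 value — and the period has length 8.

[46; 2, 6, 1, 1, 1, 6, 2, 92]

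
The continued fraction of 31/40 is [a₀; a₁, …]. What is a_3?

2

31 = 0·40 + 31   →  a_0 = 0
40 = 1·31 + 9   →  a_1 = 1
31 = 3·9 + 4   →  a_2 = 3
9 = 2·4 + 1   →  a_3 = 2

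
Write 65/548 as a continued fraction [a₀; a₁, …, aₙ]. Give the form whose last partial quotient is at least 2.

[0; 8, 2, 3, 9]

65 = 0×548 + 65
548 = 8×65 + 28
65 = 2×28 + 9
28 = 3×9 + 1
9 = 9×1 + 0  (stop)
So 65/548 = [0; 8, 2, 3, 9].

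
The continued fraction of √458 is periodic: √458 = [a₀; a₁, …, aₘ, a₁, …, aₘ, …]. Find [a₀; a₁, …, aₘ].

a₀ = ⌊√458⌋ = 21.

[21; 2, 2, 42]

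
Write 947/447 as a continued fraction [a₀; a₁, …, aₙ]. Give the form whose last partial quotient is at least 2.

[2; 8, 2, 3, 3, 2]

947 = 2*447 + 53
447 = 8*53 + 23
53 = 2*23 + 7
23 = 3*7 + 2
7 = 3*2 + 1
2 = 2*1 + 0  (stop)
So 947/447 = [2; 8, 2, 3, 3, 2].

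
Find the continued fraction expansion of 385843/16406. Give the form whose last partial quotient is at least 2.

[23; 1, 1, 13, 12, 3, 16]

385843 = 23*16406 + 8505
16406 = 1*8505 + 7901
8505 = 1*7901 + 604
7901 = 13*604 + 49
604 = 12*49 + 16
49 = 3*16 + 1
16 = 16*1 + 0  (stop)
So 385843/16406 = [23; 1, 1, 13, 12, 3, 16].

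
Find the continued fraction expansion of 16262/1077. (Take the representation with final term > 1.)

16262 = 15×1077 + 107
1077 = 10×107 + 7
107 = 15×7 + 2
7 = 3×2 + 1
2 = 2×1 + 0  (stop)
So 16262/1077 = [15; 10, 15, 3, 2].

[15; 10, 15, 3, 2]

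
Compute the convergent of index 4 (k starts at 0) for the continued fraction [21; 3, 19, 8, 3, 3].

Using pₖ = aₖpₖ₋₁ + pₖ₋₂, qₖ = aₖqₖ₋₁ + qₖ₋₂ (with p₋₁=1, p₋₂=0, q₋₁=0, q₋₂=1):
  k=0: a=21, p=21, q=1
  k=1: a=3, p=64, q=3
  k=2: a=19, p=1237, q=58
  k=3: a=8, p=9960, q=467
  k=4: a=3, p=31117, q=1459

31117/1459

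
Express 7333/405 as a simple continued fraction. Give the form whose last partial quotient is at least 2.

7333 = 18·405 + 43
405 = 9·43 + 18
43 = 2·18 + 7
18 = 2·7 + 4
7 = 1·4 + 3
4 = 1·3 + 1
3 = 3·1 + 0  (stop)
So 7333/405 = [18; 9, 2, 2, 1, 1, 3].

[18; 9, 2, 2, 1, 1, 3]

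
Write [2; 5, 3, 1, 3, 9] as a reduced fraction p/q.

Fold from the inside: start with 9/1.
  3 + 1/9 = 28/9
  1 + 9/28 = 37/28
  3 + 28/37 = 139/37
  5 + 37/139 = 732/139
  2 + 139/732 = 1603/732

1603/732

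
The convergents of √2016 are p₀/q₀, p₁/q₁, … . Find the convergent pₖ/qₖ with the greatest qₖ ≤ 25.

√2016 = [44; 1, 8, 1, 88, …] (period length 4).
Convergents:
  p_0/q_0 = 44/1
  p_1/q_1 = 45/1
  p_2/q_2 = 404/9
  p_3/q_3 = 449/10
  p_4/q_4 = 39916/889
q_3 = 10 ≤ 25 < 889 = q_4, so the answer is 449/10.

449/10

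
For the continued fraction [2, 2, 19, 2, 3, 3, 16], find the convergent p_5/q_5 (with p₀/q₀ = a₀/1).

2281/917

Using pₖ = aₖpₖ₋₁ + pₖ₋₂, qₖ = aₖqₖ₋₁ + qₖ₋₂ (with p₋₁=1, p₋₂=0, q₋₁=0, q₋₂=1):
  k=0: a=2, p=2, q=1
  k=1: a=2, p=5, q=2
  k=2: a=19, p=97, q=39
  k=3: a=2, p=199, q=80
  k=4: a=3, p=694, q=279
  k=5: a=3, p=2281, q=917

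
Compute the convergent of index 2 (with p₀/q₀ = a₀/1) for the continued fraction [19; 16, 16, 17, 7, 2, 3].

4899/257

Using pₖ = aₖpₖ₋₁ + pₖ₋₂, qₖ = aₖqₖ₋₁ + qₖ₋₂ (with p₋₁=1, p₋₂=0, q₋₁=0, q₋₂=1):
  k=0: a=19, p=19, q=1
  k=1: a=16, p=305, q=16
  k=2: a=16, p=4899, q=257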